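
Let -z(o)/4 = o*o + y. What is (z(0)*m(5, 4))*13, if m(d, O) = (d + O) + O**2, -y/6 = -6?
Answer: -46800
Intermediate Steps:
y = 36 (y = -6*(-6) = 36)
z(o) = -144 - 4*o**2 (z(o) = -4*(o*o + 36) = -4*(o**2 + 36) = -4*(36 + o**2) = -144 - 4*o**2)
m(d, O) = O + d + O**2 (m(d, O) = (O + d) + O**2 = O + d + O**2)
(z(0)*m(5, 4))*13 = ((-144 - 4*0**2)*(4 + 5 + 4**2))*13 = ((-144 - 4*0)*(4 + 5 + 16))*13 = ((-144 + 0)*25)*13 = -144*25*13 = -3600*13 = -46800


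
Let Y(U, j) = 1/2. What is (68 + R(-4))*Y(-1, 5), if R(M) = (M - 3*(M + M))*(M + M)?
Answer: -46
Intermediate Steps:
Y(U, j) = ½
R(M) = -10*M² (R(M) = (M - 6*M)*(2*M) = (-5*M)*(2*M) = -10*M²)
(68 + R(-4))*Y(-1, 5) = (68 - 10*(-4)²)*(½) = (68 - 10*16)*(½) = (68 - 160)*(½) = -92*½ = -46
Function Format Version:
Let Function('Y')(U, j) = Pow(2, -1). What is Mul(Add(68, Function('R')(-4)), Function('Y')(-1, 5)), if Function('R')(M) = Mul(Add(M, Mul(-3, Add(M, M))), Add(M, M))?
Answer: -46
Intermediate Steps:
Function('Y')(U, j) = Rational(1, 2)
Function('R')(M) = Mul(-10, Pow(M, 2)) (Function('R')(M) = Mul(Add(M, Mul(-3, Mul(2, M))), Mul(2, M)) = Mul(Add(M, Mul(-6, M)), Mul(2, M)) = Mul(Mul(-5, M), Mul(2, M)) = Mul(-10, Pow(M, 2)))
Mul(Add(68, Function('R')(-4)), Function('Y')(-1, 5)) = Mul(Add(68, Mul(-10, Pow(-4, 2))), Rational(1, 2)) = Mul(Add(68, Mul(-10, 16)), Rational(1, 2)) = Mul(Add(68, -160), Rational(1, 2)) = Mul(-92, Rational(1, 2)) = -46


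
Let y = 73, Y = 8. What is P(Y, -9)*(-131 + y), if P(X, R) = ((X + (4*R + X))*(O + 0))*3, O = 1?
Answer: 3480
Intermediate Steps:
P(X, R) = 6*X + 12*R (P(X, R) = ((X + (4*R + X))*(1 + 0))*3 = ((X + (X + 4*R))*1)*3 = ((2*X + 4*R)*1)*3 = (2*X + 4*R)*3 = 6*X + 12*R)
P(Y, -9)*(-131 + y) = (6*8 + 12*(-9))*(-131 + 73) = (48 - 108)*(-58) = -60*(-58) = 3480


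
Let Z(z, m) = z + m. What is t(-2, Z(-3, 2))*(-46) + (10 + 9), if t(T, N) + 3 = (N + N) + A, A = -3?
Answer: 387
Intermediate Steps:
Z(z, m) = m + z
t(T, N) = -6 + 2*N (t(T, N) = -3 + ((N + N) - 3) = -3 + (2*N - 3) = -3 + (-3 + 2*N) = -6 + 2*N)
t(-2, Z(-3, 2))*(-46) + (10 + 9) = (-6 + 2*(2 - 3))*(-46) + (10 + 9) = (-6 + 2*(-1))*(-46) + 19 = (-6 - 2)*(-46) + 19 = -8*(-46) + 19 = 368 + 19 = 387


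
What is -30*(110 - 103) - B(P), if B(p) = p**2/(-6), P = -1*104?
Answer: 4778/3 ≈ 1592.7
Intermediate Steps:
P = -104
B(p) = -p**2/6 (B(p) = p**2*(-1/6) = -p**2/6)
-30*(110 - 103) - B(P) = -30*(110 - 103) - (-1)*(-104)**2/6 = -30*7 - (-1)*10816/6 = -210 - 1*(-5408/3) = -210 + 5408/3 = 4778/3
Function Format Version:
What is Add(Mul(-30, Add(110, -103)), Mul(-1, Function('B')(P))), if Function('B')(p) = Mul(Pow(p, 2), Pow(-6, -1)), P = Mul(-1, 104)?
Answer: Rational(4778, 3) ≈ 1592.7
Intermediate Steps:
P = -104
Function('B')(p) = Mul(Rational(-1, 6), Pow(p, 2)) (Function('B')(p) = Mul(Pow(p, 2), Rational(-1, 6)) = Mul(Rational(-1, 6), Pow(p, 2)))
Add(Mul(-30, Add(110, -103)), Mul(-1, Function('B')(P))) = Add(Mul(-30, Add(110, -103)), Mul(-1, Mul(Rational(-1, 6), Pow(-104, 2)))) = Add(Mul(-30, 7), Mul(-1, Mul(Rational(-1, 6), 10816))) = Add(-210, Mul(-1, Rational(-5408, 3))) = Add(-210, Rational(5408, 3)) = Rational(4778, 3)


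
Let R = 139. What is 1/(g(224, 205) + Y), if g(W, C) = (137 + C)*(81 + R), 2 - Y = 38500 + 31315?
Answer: 1/5427 ≈ 0.00018426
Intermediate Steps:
Y = -69813 (Y = 2 - (38500 + 31315) = 2 - 1*69815 = 2 - 69815 = -69813)
g(W, C) = 30140 + 220*C (g(W, C) = (137 + C)*(81 + 139) = (137 + C)*220 = 30140 + 220*C)
1/(g(224, 205) + Y) = 1/((30140 + 220*205) - 69813) = 1/((30140 + 45100) - 69813) = 1/(75240 - 69813) = 1/5427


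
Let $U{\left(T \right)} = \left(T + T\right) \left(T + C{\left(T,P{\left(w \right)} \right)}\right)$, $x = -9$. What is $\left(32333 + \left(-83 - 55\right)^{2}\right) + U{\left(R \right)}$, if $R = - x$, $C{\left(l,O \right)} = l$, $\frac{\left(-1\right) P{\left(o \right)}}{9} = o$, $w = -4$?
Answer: $51701$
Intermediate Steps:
$P{\left(o \right)} = - 9 o$
$R = 9$ ($R = \left(-1\right) \left(-9\right) = 9$)
$U{\left(T \right)} = 4 T^{2}$ ($U{\left(T \right)} = \left(T + T\right) \left(T + T\right) = 2 T 2 T = 4 T^{2}$)
$\left(32333 + \left(-83 - 55\right)^{2}\right) + U{\left(R \right)} = \left(32333 + \left(-83 - 55\right)^{2}\right) + 4 \cdot 9^{2} = \left(32333 + \left(-138\right)^{2}\right) + 4 \cdot 81 = \left(32333 + 19044\right) + 324 = 51377 + 324 = 51701$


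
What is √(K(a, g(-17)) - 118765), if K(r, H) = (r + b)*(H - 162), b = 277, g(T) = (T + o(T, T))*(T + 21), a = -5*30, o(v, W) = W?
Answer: I*√156611 ≈ 395.74*I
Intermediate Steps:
a = -150
g(T) = 2*T*(21 + T) (g(T) = (T + T)*(T + 21) = (2*T)*(21 + T) = 2*T*(21 + T))
K(r, H) = (-162 + H)*(277 + r) (K(r, H) = (r + 277)*(H - 162) = (277 + r)*(-162 + H) = (-162 + H)*(277 + r))
√(K(a, g(-17)) - 118765) = √((-44874 - 162*(-150) + 277*(2*(-17)*(21 - 17)) + (2*(-17)*(21 - 17))*(-150)) - 118765) = √((-44874 + 24300 + 277*(2*(-17)*4) + (2*(-17)*4)*(-150)) - 118765) = √((-44874 + 24300 + 277*(-136) - 136*(-150)) - 118765) = √((-44874 + 24300 - 37672 + 20400) - 118765) = √(-37846 - 118765) = √(-156611) = I*√156611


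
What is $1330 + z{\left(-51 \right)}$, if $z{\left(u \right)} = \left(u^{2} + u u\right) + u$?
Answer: $6481$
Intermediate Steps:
$z{\left(u \right)} = u + 2 u^{2}$ ($z{\left(u \right)} = \left(u^{2} + u^{2}\right) + u = 2 u^{2} + u = u + 2 u^{2}$)
$1330 + z{\left(-51 \right)} = 1330 - 51 \left(1 + 2 \left(-51\right)\right) = 1330 - 51 \left(1 - 102\right) = 1330 - -5151 = 1330 + 5151 = 6481$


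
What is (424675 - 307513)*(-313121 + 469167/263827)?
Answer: -9678671380693800/263827 ≈ -3.6686e+10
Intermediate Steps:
(424675 - 307513)*(-313121 + 469167/263827) = 117162*(-313121 + 469167*(1/263827)) = 117162*(-313121 + 469167/263827) = 117162*(-82609304900/263827) = -9678671380693800/263827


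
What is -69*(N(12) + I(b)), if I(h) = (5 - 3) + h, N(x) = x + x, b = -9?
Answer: -1173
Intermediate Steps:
N(x) = 2*x
I(h) = 2 + h
-69*(N(12) + I(b)) = -69*(2*12 + (2 - 9)) = -69*(24 - 7) = -69*17 = -1173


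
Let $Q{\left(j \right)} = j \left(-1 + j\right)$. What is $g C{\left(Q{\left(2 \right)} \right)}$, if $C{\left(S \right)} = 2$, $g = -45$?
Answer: $-90$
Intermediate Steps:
$g C{\left(Q{\left(2 \right)} \right)} = \left(-45\right) 2 = -90$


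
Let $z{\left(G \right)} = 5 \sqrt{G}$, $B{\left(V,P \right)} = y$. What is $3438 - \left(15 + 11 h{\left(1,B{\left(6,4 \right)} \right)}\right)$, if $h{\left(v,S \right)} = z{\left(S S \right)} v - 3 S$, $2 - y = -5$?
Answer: $3269$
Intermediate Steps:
$y = 7$ ($y = 2 - -5 = 2 + 5 = 7$)
$B{\left(V,P \right)} = 7$
$h{\left(v,S \right)} = - 3 S + 5 v \sqrt{S^{2}}$ ($h{\left(v,S \right)} = 5 \sqrt{S S} v - 3 S = 5 \sqrt{S^{2}} v - 3 S = 5 v \sqrt{S^{2}} - 3 S = - 3 S + 5 v \sqrt{S^{2}}$)
$3438 - \left(15 + 11 h{\left(1,B{\left(6,4 \right)} \right)}\right) = 3438 - \left(15 + 11 \left(\left(-3\right) 7 + 5 \cdot 1 \sqrt{7^{2}}\right)\right) = 3438 - \left(15 + 11 \left(-21 + 5 \cdot 1 \sqrt{49}\right)\right) = 3438 - \left(15 + 11 \left(-21 + 5 \cdot 1 \cdot 7\right)\right) = 3438 - \left(15 + 11 \left(-21 + 35\right)\right) = 3438 - 169 = 3269$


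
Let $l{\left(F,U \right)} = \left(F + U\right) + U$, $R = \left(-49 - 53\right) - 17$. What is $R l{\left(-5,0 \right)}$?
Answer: $595$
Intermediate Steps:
$R = -119$ ($R = \left(-49 - 53\right) - 17 = -102 - 17 = -119$)
$l{\left(F,U \right)} = F + 2 U$
$R l{\left(-5,0 \right)} = - 119 \left(-5 + 2 \cdot 0\right) = - 119 \left(-5 + 0\right) = \left(-119\right) \left(-5\right) = 595$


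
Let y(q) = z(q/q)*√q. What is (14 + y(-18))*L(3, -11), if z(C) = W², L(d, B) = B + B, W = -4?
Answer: -308 - 1056*I*√2 ≈ -308.0 - 1493.4*I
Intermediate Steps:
L(d, B) = 2*B
z(C) = 16 (z(C) = (-4)² = 16)
y(q) = 16*√q
(14 + y(-18))*L(3, -11) = (14 + 16*√(-18))*(2*(-11)) = (14 + 16*(3*I*√2))*(-22) = (14 + 48*I*√2)*(-22) = -308 - 1056*I*√2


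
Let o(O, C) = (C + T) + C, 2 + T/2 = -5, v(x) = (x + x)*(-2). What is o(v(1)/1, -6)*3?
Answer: -78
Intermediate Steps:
v(x) = -4*x (v(x) = (2*x)*(-2) = -4*x)
T = -14 (T = -4 + 2*(-5) = -4 - 10 = -14)
o(O, C) = -14 + 2*C (o(O, C) = (C - 14) + C = (-14 + C) + C = -14 + 2*C)
o(v(1)/1, -6)*3 = (-14 + 2*(-6))*3 = (-14 - 12)*3 = -26*3 = -78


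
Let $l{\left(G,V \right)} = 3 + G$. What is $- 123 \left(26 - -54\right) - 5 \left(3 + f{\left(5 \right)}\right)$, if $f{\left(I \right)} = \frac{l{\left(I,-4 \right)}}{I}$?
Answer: $-9863$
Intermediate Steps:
$f{\left(I \right)} = \frac{3 + I}{I}$
$- 123 \left(26 - -54\right) - 5 \left(3 + f{\left(5 \right)}\right) = - 123 \left(26 - -54\right) - 5 \left(3 + \frac{3 + 5}{5}\right) = - 123 \left(26 + 54\right) - 5 \left(3 + \frac{1}{5} \cdot 8\right) = \left(-123\right) 80 - 5 \left(3 + \frac{8}{5}\right) = -9840 - 23 = -9863$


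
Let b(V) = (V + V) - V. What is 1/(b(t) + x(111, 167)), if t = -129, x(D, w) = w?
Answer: 1/38 ≈ 0.026316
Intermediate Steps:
b(V) = V (b(V) = 2*V - V = V)
1/(b(t) + x(111, 167)) = 1/(-129 + 167) = 1/38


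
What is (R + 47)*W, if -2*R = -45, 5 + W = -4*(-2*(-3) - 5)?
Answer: -1251/2 ≈ -625.50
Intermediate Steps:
W = -9 (W = -5 - 4*(-2*(-3) - 5) = -5 - 4*(6 - 5) = -5 - 4*1 = -5 - 4 = -9)
R = 45/2 (R = -1/2*(-45) = 45/2 ≈ 22.500)
(R + 47)*W = (45/2 + 47)*(-9) = (139/2)*(-9) = -1251/2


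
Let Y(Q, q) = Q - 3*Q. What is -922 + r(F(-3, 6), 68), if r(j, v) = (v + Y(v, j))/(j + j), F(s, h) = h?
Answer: -2783/3 ≈ -927.67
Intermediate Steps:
Y(Q, q) = -2*Q
r(j, v) = -v/(2*j) (r(j, v) = (v - 2*v)/(j + j) = (-v)/((2*j)) = (-v)*(1/(2*j)) = -v/(2*j))
-922 + r(F(-3, 6), 68) = -922 - 1/2*68/6 = -922 - 1/2*68*1/6 = -922 - 17/3 = -2783/3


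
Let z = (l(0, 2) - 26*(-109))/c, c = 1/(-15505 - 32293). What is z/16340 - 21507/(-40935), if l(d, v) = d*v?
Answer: -92411408634/11147965 ≈ -8289.5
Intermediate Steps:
c = -1/47798 (c = 1/(-47798) = -1/47798 ≈ -2.0921e-5)
z = -135459532 (z = (0*2 - 26*(-109))/(-1/47798) = (0 + 2834)*(-47798) = 2834*(-47798) = -135459532)
z/16340 - 21507/(-40935) = -135459532/16340 - 21507/(-40935) = -135459532*1/16340 - 21507*(-1/40935) = -33864883/4085 + 7169/13645 = -92411408634/11147965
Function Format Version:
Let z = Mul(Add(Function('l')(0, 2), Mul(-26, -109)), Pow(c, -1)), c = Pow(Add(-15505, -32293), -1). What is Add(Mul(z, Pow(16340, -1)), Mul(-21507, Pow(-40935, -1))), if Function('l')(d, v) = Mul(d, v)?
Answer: Rational(-92411408634, 11147965) ≈ -8289.5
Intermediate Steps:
c = Rational(-1, 47798) (c = Pow(-47798, -1) = Rational(-1, 47798) ≈ -2.0921e-5)
z = -135459532 (z = Mul(Add(Mul(0, 2), Mul(-26, -109)), Pow(Rational(-1, 47798), -1)) = Mul(Add(0, 2834), -47798) = Mul(2834, -47798) = -135459532)
Add(Mul(z, Pow(16340, -1)), Mul(-21507, Pow(-40935, -1))) = Add(Mul(-135459532, Pow(16340, -1)), Mul(-21507, Pow(-40935, -1))) = Add(Mul(-135459532, Rational(1, 16340)), Mul(-21507, Rational(-1, 40935))) = Add(Rational(-33864883, 4085), Rational(7169, 13645)) = Rational(-92411408634, 11147965)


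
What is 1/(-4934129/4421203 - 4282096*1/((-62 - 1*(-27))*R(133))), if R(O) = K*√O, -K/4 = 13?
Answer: 72534163241146775/2705066510058666665139 - 1149756655591233380*√133/2705066510058666665139 ≈ -0.0048750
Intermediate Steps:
K = -52 (K = -4*13 = -52)
R(O) = -52*√O
1/(-4934129/4421203 - 4282096*1/((-62 - 1*(-27))*R(133))) = 1/(-4934129/4421203 - 4282096*(-√133/(6916*(-62 - 1*(-27))))) = 1/(-4934129*1/4421203 - 4282096*(-√133/(6916*(-62 + 27)))) = 1/(-4934129/4421203 - 4282096*√133/242060) = 1/(-4934129/4421203 - 11764*√133/665)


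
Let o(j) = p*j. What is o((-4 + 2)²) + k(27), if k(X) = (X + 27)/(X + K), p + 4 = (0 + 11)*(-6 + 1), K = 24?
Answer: -3994/17 ≈ -234.94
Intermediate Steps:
p = -59 (p = -4 + (0 + 11)*(-6 + 1) = -4 + 11*(-5) = -4 - 55 = -59)
k(X) = (27 + X)/(24 + X) (k(X) = (X + 27)/(X + 24) = (27 + X)/(24 + X))
o(j) = -59*j
o((-4 + 2)²) + k(27) = -59*(-4 + 2)² + (27 + 27)/(24 + 27) = -59*(-2)² + 54/51 = -59*4 + (1/51)*54 = -236 + 18/17 = -3994/17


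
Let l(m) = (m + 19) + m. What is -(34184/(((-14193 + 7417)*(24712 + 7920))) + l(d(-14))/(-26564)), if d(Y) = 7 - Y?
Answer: 449876379/183552617864 ≈ 0.0024509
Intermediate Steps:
l(m) = 19 + 2*m (l(m) = (19 + m) + m = 19 + 2*m)
-(34184/(((-14193 + 7417)*(24712 + 7920))) + l(d(-14))/(-26564)) = -(34184/(((-14193 + 7417)*(24712 + 7920))) + (19 + 2*(7 - 1*(-14)))/(-26564)) = -(34184/((-6776*32632)) + (19 + 2*(7 + 14))*(-1/26564)) = -(34184/(-221114432) + (19 + 2*21)*(-1/26564)) = -(34184*(-1/221114432) + (19 + 42)*(-1/26564)) = -(-4273/27639304 + 61*(-1/26564)) = -(-4273/27639304 - 61/26564) = -1*(-449876379/183552617864) = 449876379/183552617864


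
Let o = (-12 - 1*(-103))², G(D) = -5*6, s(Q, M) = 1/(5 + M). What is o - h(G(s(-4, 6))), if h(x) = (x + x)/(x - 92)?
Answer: 505111/61 ≈ 8280.5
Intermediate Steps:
G(D) = -30
h(x) = 2*x/(-92 + x) (h(x) = (2*x)/(-92 + x) = 2*x/(-92 + x))
o = 8281 (o = (-12 + 103)² = 91² = 8281)
o - h(G(s(-4, 6))) = 8281 - 2*(-30)/(-92 - 30) = 8281 - 2*(-30)/(-122) = 8281 - 2*(-30)*(-1)/122 = 8281 - 1*30/61 = 8281 - 30/61 = 505111/61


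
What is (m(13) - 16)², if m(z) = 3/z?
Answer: 42025/169 ≈ 248.67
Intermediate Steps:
(m(13) - 16)² = (3/13 - 16)² = (-205/13)² = 42025/169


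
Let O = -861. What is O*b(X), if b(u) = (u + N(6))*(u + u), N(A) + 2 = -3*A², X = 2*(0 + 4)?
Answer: 1405152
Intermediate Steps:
X = 8 (X = 2*4 = 8)
N(A) = -2 - 3*A²
b(u) = 2*u*(-110 + u) (b(u) = (u + (-2 - 3*6²))*(u + u) = (u + (-2 - 3*36))*(2*u) = (u + (-2 - 108))*(2*u) = (u - 110)*(2*u) = (-110 + u)*(2*u) = 2*u*(-110 + u))
O*b(X) = -1722*8*(-110 + 8) = -1722*8*(-102) = -861*(-1632) = 1405152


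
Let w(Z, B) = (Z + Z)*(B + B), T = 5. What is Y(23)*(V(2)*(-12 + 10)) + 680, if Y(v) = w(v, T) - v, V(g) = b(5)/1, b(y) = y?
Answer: -3690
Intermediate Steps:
w(Z, B) = 4*B*Z (w(Z, B) = (2*Z)*(2*B) = 4*B*Z)
V(g) = 5 (V(g) = 5/1 = 5*1 = 5)
Y(v) = 19*v (Y(v) = 4*5*v - v = 20*v - v = 19*v)
Y(23)*(V(2)*(-12 + 10)) + 680 = (19*23)*(5*(-12 + 10)) + 680 = 437*(5*(-2)) + 680 = 437*(-10) + 680 = -4370 + 680 = -3690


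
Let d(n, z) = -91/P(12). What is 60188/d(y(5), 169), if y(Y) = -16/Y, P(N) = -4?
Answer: 240752/91 ≈ 2645.6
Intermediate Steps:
d(n, z) = 91/4 (d(n, z) = -91/(-4) = -91*(-1/4) = 91/4)
60188/d(y(5), 169) = 60188/(91/4) = 60188*(4/91) = 240752/91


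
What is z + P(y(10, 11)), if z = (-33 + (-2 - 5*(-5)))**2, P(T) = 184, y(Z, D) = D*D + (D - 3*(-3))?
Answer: 284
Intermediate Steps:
y(Z, D) = 9 + D + D**2 (y(Z, D) = D**2 + (D + 9) = D**2 + (9 + D) = 9 + D + D**2)
z = 100 (z = (-33 + (-2 + 25))**2 = (-33 + 23)**2 = (-10)**2 = 100)
z + P(y(10, 11)) = 100 + 184 = 284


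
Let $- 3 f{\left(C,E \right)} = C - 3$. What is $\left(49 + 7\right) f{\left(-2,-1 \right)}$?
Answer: $\frac{280}{3} \approx 93.333$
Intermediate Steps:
$f{\left(C,E \right)} = 1 - \frac{C}{3}$ ($f{\left(C,E \right)} = - \frac{C - 3}{3} = - \frac{-3 + C}{3} = 1 - \frac{C}{3}$)
$\left(49 + 7\right) f{\left(-2,-1 \right)} = \left(49 + 7\right) \left(1 - - \frac{2}{3}\right) = 56 \left(1 + \frac{2}{3}\right) = 56 \cdot \frac{5}{3} = \frac{280}{3}$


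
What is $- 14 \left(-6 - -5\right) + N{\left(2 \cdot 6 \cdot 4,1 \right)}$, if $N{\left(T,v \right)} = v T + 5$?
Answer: $67$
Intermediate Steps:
$N{\left(T,v \right)} = 5 + T v$ ($N{\left(T,v \right)} = T v + 5 = 5 + T v$)
$- 14 \left(-6 - -5\right) + N{\left(2 \cdot 6 \cdot 4,1 \right)} = - 14 \left(-6 - -5\right) + \left(5 + 2 \cdot 6 \cdot 4 \cdot 1\right) = - 14 \left(-6 + 5\right) + \left(5 + 12 \cdot 4 \cdot 1\right) = \left(-14\right) \left(-1\right) + \left(5 + 48 \cdot 1\right) = 14 + \left(5 + 48\right) = 14 + 53 = 67$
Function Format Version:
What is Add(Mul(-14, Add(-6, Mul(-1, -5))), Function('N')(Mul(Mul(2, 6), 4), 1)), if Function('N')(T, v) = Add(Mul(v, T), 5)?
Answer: 67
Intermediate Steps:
Function('N')(T, v) = Add(5, Mul(T, v)) (Function('N')(T, v) = Add(Mul(T, v), 5) = Add(5, Mul(T, v)))
Add(Mul(-14, Add(-6, Mul(-1, -5))), Function('N')(Mul(Mul(2, 6), 4), 1)) = Add(Mul(-14, Add(-6, Mul(-1, -5))), Add(5, Mul(Mul(Mul(2, 6), 4), 1))) = Add(Mul(-14, Add(-6, 5)), Add(5, Mul(Mul(12, 4), 1))) = Add(Mul(-14, -1), Add(5, Mul(48, 1))) = Add(14, Add(5, 48)) = Add(14, 53) = 67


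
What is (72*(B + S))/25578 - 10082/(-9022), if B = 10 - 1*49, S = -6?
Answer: 6351281/6410131 ≈ 0.99082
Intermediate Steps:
B = -39 (B = 10 - 49 = -39)
(72*(B + S))/25578 - 10082/(-9022) = (72*(-39 - 6))/25578 - 10082/(-9022) = (72*(-45))*(1/25578) - 10082*(-1/9022) = -3240*1/25578 + 5041/4511 = -180/1421 + 5041/4511 = 6351281/6410131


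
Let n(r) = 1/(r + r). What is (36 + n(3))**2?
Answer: 47089/36 ≈ 1308.0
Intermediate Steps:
n(r) = 1/(2*r)
(36 + n(3))**2 = (36 + (1/2)/3)**2 = (36 + (1/2)*(1/3))**2 = (36 + 1/6)**2 = (217/6)**2 = 47089/36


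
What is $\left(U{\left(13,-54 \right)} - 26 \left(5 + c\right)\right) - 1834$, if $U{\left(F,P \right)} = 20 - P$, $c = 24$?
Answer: $-2514$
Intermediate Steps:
$\left(U{\left(13,-54 \right)} - 26 \left(5 + c\right)\right) - 1834 = \left(\left(20 - -54\right) - 26 \left(5 + 24\right)\right) - 1834 = \left(\left(20 + 54\right) - 754\right) - 1834 = \left(74 - 754\right) - 1834 = -680 - 1834 = -2514$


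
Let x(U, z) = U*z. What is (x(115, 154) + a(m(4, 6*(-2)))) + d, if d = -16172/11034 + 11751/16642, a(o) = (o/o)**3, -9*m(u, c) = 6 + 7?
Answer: 1626046493909/91813914 ≈ 17710.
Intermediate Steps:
m(u, c) = -13/9 (m(u, c) = -(6 + 7)/9 = -1/9*13 = -13/9)
a(o) = 1 (a(o) = 1**3 = 1)
d = -69736945/91813914 (d = -16172*1/11034 + 11751*(1/16642) = -8086/5517 + 11751/16642 = -69736945/91813914 ≈ -0.75955)
(x(115, 154) + a(m(4, 6*(-2)))) + d = (115*154 + 1) - 69736945/91813914 = (17710 + 1) - 69736945/91813914 = 17711 - 69736945/91813914 = 1626046493909/91813914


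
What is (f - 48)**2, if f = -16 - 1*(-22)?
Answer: 1764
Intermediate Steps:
f = 6 (f = -16 + 22 = 6)
(f - 48)**2 = (6 - 48)**2 = (-42)**2 = 1764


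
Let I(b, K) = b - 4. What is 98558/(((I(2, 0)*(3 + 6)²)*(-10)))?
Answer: 49279/810 ≈ 60.838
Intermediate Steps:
I(b, K) = -4 + b
98558/(((I(2, 0)*(3 + 6)²)*(-10))) = 98558/((((-4 + 2)*(3 + 6)²)*(-10))) = 98558/((-2*9²*(-10))) = 98558/((-2*81*(-10))) = 98558/((-162*(-10))) = 98558/1620 = 98558*(1/1620) = 49279/810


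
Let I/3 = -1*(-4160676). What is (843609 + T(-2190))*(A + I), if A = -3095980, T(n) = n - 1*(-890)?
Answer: 7905952704832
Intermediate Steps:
T(n) = 890 + n (T(n) = n + 890 = 890 + n)
I = 12482028 (I = 3*(-1*(-4160676)) = 3*4160676 = 12482028)
(843609 + T(-2190))*(A + I) = (843609 + (890 - 2190))*(-3095980 + 12482028) = (843609 - 1300)*9386048 = 842309*9386048 = 7905952704832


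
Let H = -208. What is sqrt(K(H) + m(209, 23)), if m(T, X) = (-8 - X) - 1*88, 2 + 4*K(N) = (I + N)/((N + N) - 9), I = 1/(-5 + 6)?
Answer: I*sqrt(3450031)/170 ≈ 10.926*I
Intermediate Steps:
I = 1 (I = 1/1 = 1)
K(N) = -1/2 + (1 + N)/(4*(-9 + 2*N)) (K(N) = -1/2 + ((1 + N)/((N + N) - 9))/4 = -1/2 + ((1 + N)/(2*N - 9))/4 = -1/2 + ((1 + N)/(-9 + 2*N))/4 = -1/2 + (1 + N)/(4*(-9 + 2*N)))
m(T, X) = -96 - X (m(T, X) = (-8 - X) - 88 = -96 - X)
sqrt(K(H) + m(209, 23)) = sqrt((19 - 3*(-208))/(4*(-9 + 2*(-208))) + (-96 - 1*23)) = sqrt((19 + 624)/(4*(-9 - 416)) + (-96 - 23)) = sqrt((1/4)*643/(-425) - 119) = sqrt((1/4)*(-1/425)*643 - 119) = sqrt(-643/1700 - 119) = sqrt(-202943/1700) = I*sqrt(3450031)/170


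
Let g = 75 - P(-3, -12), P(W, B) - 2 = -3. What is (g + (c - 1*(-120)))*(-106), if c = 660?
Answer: -90736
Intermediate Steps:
P(W, B) = -1 (P(W, B) = 2 - 3 = -1)
g = 76 (g = 75 - 1*(-1) = 75 + 1 = 76)
(g + (c - 1*(-120)))*(-106) = (76 + (660 - 1*(-120)))*(-106) = (76 + (660 + 120))*(-106) = (76 + 780)*(-106) = 856*(-106) = -90736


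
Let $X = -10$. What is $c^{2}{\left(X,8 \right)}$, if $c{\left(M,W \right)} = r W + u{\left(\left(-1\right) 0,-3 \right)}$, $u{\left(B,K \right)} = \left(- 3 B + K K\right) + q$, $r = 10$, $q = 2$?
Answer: $8281$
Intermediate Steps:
$u{\left(B,K \right)} = 2 + K^{2} - 3 B$ ($u{\left(B,K \right)} = \left(- 3 B + K K\right) + 2 = \left(- 3 B + K^{2}\right) + 2 = \left(K^{2} - 3 B\right) + 2 = 2 + K^{2} - 3 B$)
$c{\left(M,W \right)} = 11 + 10 W$ ($c{\left(M,W \right)} = 10 W + \left(2 + \left(-3\right)^{2} - 3 \left(\left(-1\right) 0\right)\right) = 10 W + \left(2 + 9 - 0\right) = 10 W + \left(2 + 9 + 0\right) = 10 W + 11 = 11 + 10 W$)
$c^{2}{\left(X,8 \right)} = \left(11 + 10 \cdot 8\right)^{2} = \left(11 + 80\right)^{2} = 91^{2} = 8281$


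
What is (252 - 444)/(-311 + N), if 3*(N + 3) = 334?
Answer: 18/19 ≈ 0.94737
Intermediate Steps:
N = 325/3 (N = -3 + (1/3)*334 = -3 + 334/3 = 325/3 ≈ 108.33)
(252 - 444)/(-311 + N) = (252 - 444)/(-311 + 325/3) = -192/(-608/3) = -192*(-3/608) = 18/19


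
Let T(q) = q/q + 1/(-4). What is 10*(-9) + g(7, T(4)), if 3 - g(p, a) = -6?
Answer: -81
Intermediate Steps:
T(q) = 3/4 (T(q) = 1 + 1*(-1/4) = 1 - 1/4 = 3/4)
g(p, a) = 9 (g(p, a) = 3 - 1*(-6) = 3 + 6 = 9)
10*(-9) + g(7, T(4)) = 10*(-9) + 9 = -90 + 9 = -81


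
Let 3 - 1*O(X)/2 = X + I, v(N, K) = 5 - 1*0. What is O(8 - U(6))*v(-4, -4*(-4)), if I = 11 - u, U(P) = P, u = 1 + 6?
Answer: -30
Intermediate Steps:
u = 7
v(N, K) = 5 (v(N, K) = 5 + 0 = 5)
I = 4 (I = 11 - 1*7 = 11 - 7 = 4)
O(X) = -2 - 2*X (O(X) = 6 - 2*(X + 4) = 6 - 2*(4 + X) = 6 + (-8 - 2*X) = -2 - 2*X)
O(8 - U(6))*v(-4, -4*(-4)) = (-2 - 2*(8 - 1*6))*5 = (-2 - 2*(8 - 6))*5 = (-2 - 2*2)*5 = (-2 - 4)*5 = -6*5 = -30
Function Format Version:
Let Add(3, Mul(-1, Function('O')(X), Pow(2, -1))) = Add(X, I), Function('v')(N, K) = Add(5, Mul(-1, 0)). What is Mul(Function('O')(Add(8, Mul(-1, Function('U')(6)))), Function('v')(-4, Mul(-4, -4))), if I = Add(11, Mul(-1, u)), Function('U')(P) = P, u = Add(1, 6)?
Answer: -30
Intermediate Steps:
u = 7
Function('v')(N, K) = 5 (Function('v')(N, K) = Add(5, 0) = 5)
I = 4 (I = Add(11, Mul(-1, 7)) = Add(11, -7) = 4)
Function('O')(X) = Add(-2, Mul(-2, X)) (Function('O')(X) = Add(6, Mul(-2, Add(X, 4))) = Add(6, Mul(-2, Add(4, X))) = Add(6, Add(-8, Mul(-2, X))) = Add(-2, Mul(-2, X)))
Mul(Function('O')(Add(8, Mul(-1, Function('U')(6)))), Function('v')(-4, Mul(-4, -4))) = Mul(Add(-2, Mul(-2, Add(8, Mul(-1, 6)))), 5) = Mul(Add(-2, Mul(-2, Add(8, -6))), 5) = Mul(Add(-2, Mul(-2, 2)), 5) = Mul(Add(-2, -4), 5) = Mul(-6, 5) = -30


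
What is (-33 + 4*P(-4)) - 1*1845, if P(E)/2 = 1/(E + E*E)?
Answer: -5632/3 ≈ -1877.3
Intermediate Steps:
P(E) = 2/(E + E**2) (P(E) = 2/(E + E*E) = 2/(E + E**2))
(-33 + 4*P(-4)) - 1*1845 = (-33 + 4*(2/(-4*(1 - 4)))) - 1*1845 = (-33 + 4*(2*(-1/4)/(-3))) - 1845 = (-33 + 4*(2*(-1/4)*(-1/3))) - 1845 = (-33 + 4*(1/6)) - 1845 = (-33 + 2/3) - 1845 = -97/3 - 1845 = -5632/3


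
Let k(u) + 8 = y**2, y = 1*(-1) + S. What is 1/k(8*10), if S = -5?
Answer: 1/28 ≈ 0.035714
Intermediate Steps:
y = -6 (y = 1*(-1) - 5 = -1 - 5 = -6)
k(u) = 28 (k(u) = -8 + (-6)**2 = -8 + 36 = 28)
1/k(8*10) = 1/28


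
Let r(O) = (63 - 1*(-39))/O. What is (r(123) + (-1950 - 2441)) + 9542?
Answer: 211225/41 ≈ 5151.8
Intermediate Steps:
r(O) = 102/O (r(O) = (63 + 39)/O = 102/O)
(r(123) + (-1950 - 2441)) + 9542 = (102/123 + (-1950 - 2441)) + 9542 = (102*(1/123) - 4391) + 9542 = (34/41 - 4391) + 9542 = -179997/41 + 9542 = 211225/41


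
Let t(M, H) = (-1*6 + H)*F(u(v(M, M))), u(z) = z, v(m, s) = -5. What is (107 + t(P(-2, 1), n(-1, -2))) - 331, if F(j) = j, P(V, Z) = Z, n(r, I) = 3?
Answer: -209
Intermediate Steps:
t(M, H) = 30 - 5*H (t(M, H) = (-1*6 + H)*(-5) = (-6 + H)*(-5) = 30 - 5*H)
(107 + t(P(-2, 1), n(-1, -2))) - 331 = (107 + (30 - 5*3)) - 331 = (107 + (30 - 15)) - 331 = (107 + 15) - 331 = 122 - 331 = -209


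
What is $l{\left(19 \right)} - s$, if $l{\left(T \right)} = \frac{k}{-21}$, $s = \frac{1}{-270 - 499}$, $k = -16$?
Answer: $\frac{12325}{16149} \approx 0.76321$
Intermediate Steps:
$s = - \frac{1}{769}$ ($s = \frac{1}{-769} = - \frac{1}{769} \approx -0.0013004$)
$l{\left(T \right)} = \frac{16}{21}$ ($l{\left(T \right)} = - \frac{16}{-21} = \left(-16\right) \left(- \frac{1}{21}\right) = \frac{16}{21}$)
$l{\left(19 \right)} - s = \frac{16}{21} - - \frac{1}{769} = \frac{16}{21} + \frac{1}{769} = \frac{12325}{16149}$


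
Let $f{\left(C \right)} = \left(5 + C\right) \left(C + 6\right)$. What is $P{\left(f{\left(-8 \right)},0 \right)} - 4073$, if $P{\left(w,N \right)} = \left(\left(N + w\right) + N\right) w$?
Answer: $-4037$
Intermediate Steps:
$f{\left(C \right)} = \left(5 + C\right) \left(6 + C\right)$
$P{\left(w,N \right)} = w \left(w + 2 N\right)$ ($P{\left(w,N \right)} = \left(w + 2 N\right) w = w \left(w + 2 N\right)$)
$P{\left(f{\left(-8 \right)},0 \right)} - 4073 = \left(30 + \left(-8\right)^{2} + 11 \left(-8\right)\right) \left(\left(30 + \left(-8\right)^{2} + 11 \left(-8\right)\right) + 2 \cdot 0\right) - 4073 = \left(30 + 64 - 88\right) \left(\left(30 + 64 - 88\right) + 0\right) - 4073 = 6 \left(6 + 0\right) - 4073 = 6 \cdot 6 - 4073 = 36 - 4073 = -4037$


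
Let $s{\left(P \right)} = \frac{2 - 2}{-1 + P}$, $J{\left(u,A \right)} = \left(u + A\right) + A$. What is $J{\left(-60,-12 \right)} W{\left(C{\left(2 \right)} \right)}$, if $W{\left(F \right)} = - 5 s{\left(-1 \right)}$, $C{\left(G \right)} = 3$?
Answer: $0$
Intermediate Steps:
$J{\left(u,A \right)} = u + 2 A$ ($J{\left(u,A \right)} = \left(A + u\right) + A = u + 2 A$)
$s{\left(P \right)} = 0$ ($s{\left(P \right)} = \frac{0}{-1 + P} = 0$)
$W{\left(F \right)} = 0$ ($W{\left(F \right)} = \left(-5\right) 0 = 0$)
$J{\left(-60,-12 \right)} W{\left(C{\left(2 \right)} \right)} = \left(-60 + 2 \left(-12\right)\right) 0 = \left(-60 - 24\right) 0 = \left(-84\right) 0 = 0$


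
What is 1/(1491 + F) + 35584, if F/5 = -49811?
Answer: 8809317375/247564 ≈ 35584.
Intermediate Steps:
F = -249055 (F = 5*(-49811) = -249055)
1/(1491 + F) + 35584 = 1/(1491 - 249055) + 35584 = 1/(-247564) + 35584 = -1/247564 + 35584 = 8809317375/247564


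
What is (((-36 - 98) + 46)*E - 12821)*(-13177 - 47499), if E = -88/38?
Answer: 14545675452/19 ≈ 7.6556e+8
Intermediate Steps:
E = -44/19 (E = -88*1/38 = -44/19 ≈ -2.3158)
(((-36 - 98) + 46)*E - 12821)*(-13177 - 47499) = (((-36 - 98) + 46)*(-44/19) - 12821)*(-13177 - 47499) = ((-134 + 46)*(-44/19) - 12821)*(-60676) = (-88*(-44/19) - 12821)*(-60676) = (3872/19 - 12821)*(-60676) = -239727/19*(-60676) = 14545675452/19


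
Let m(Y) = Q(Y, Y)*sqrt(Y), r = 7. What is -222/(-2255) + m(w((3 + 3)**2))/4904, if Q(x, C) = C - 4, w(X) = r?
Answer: 222/2255 + 3*sqrt(7)/4904 ≈ 0.10007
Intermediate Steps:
w(X) = 7
Q(x, C) = -4 + C
m(Y) = sqrt(Y)*(-4 + Y) (m(Y) = (-4 + Y)*sqrt(Y) = sqrt(Y)*(-4 + Y))
-222/(-2255) + m(w((3 + 3)**2))/4904 = -222/(-2255) + (sqrt(7)*(-4 + 7))/4904 = -222*(-1/2255) + (sqrt(7)*3)*(1/4904) = 222/2255 + (3*sqrt(7))*(1/4904) = 222/2255 + 3*sqrt(7)/4904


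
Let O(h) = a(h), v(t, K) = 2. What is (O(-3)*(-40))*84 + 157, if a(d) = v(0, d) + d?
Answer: 3517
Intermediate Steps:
a(d) = 2 + d
O(h) = 2 + h
(O(-3)*(-40))*84 + 157 = ((2 - 3)*(-40))*84 + 157 = -1*(-40)*84 + 157 = 40*84 + 157 = 3360 + 157 = 3517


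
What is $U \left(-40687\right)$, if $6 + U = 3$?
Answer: $122061$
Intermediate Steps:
$U = -3$ ($U = -6 + 3 = -3$)
$U \left(-40687\right) = \left(-3\right) \left(-40687\right) = 122061$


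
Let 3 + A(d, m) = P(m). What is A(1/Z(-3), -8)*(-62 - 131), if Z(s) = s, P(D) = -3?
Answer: 1158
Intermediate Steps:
A(d, m) = -6 (A(d, m) = -3 - 3 = -6)
A(1/Z(-3), -8)*(-62 - 131) = -6*(-62 - 131) = -6*(-193) = 1158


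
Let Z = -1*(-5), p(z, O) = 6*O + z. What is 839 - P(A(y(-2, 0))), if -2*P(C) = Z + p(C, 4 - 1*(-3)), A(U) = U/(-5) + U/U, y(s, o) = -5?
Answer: 1727/2 ≈ 863.50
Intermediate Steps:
A(U) = 1 - U/5 (A(U) = U*(-⅕) + 1 = -U/5 + 1 = 1 - U/5)
p(z, O) = z + 6*O
Z = 5
P(C) = -47/2 - C/2 (P(C) = -(5 + (C + 6*(4 - 1*(-3))))/2 = -(5 + (C + 6*(4 + 3)))/2 = -(5 + (C + 6*7))/2 = -(5 + (C + 42))/2 = -(5 + (42 + C))/2 = -(47 + C)/2 = -47/2 - C/2)
839 - P(A(y(-2, 0))) = 839 - (-47/2 - (1 - ⅕*(-5))/2) = 839 - (-47/2 - (1 + 1)/2) = 839 - (-47/2 - ½*2) = 839 - (-47/2 - 1) = 839 - 1*(-49/2) = 839 + 49/2 = 1727/2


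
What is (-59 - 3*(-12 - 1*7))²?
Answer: 4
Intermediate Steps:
(-59 - 3*(-12 - 1*7))² = (-59 - 3*(-12 - 7))² = (-59 - 3*(-19))² = (-59 + 57)² = (-2)² = 4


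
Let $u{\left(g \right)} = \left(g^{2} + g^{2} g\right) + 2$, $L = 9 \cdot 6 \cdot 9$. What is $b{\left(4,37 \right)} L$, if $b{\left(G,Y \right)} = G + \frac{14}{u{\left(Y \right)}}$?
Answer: $\frac{3612195}{1858} \approx 1944.1$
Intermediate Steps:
$L = 486$ ($L = 54 \cdot 9 = 486$)
$u{\left(g \right)} = 2 + g^{2} + g^{3}$ ($u{\left(g \right)} = \left(g^{2} + g^{3}\right) + 2 = 2 + g^{2} + g^{3}$)
$b{\left(G,Y \right)} = G + \frac{14}{2 + Y^{2} + Y^{3}}$
$b{\left(4,37 \right)} L = \left(4 + \frac{14}{2 + 37^{2} + 37^{3}}\right) 486 = \left(4 + \frac{14}{2 + 1369 + 50653}\right) 486 = \left(4 + \frac{14}{52024}\right) 486 = \left(4 + 14 \cdot \frac{1}{52024}\right) 486 = \left(4 + \frac{1}{3716}\right) 486 = \frac{14865}{3716} \cdot 486 = \frac{3612195}{1858}$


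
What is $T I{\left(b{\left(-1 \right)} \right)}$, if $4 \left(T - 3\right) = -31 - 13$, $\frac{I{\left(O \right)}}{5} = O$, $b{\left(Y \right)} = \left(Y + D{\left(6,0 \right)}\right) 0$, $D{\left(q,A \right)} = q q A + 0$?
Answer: $0$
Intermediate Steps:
$D{\left(q,A \right)} = A q^{2}$ ($D{\left(q,A \right)} = q^{2} A + 0 = A q^{2} + 0 = A q^{2}$)
$b{\left(Y \right)} = 0$ ($b{\left(Y \right)} = \left(Y + 0 \cdot 6^{2}\right) 0 = \left(Y + 0 \cdot 36\right) 0 = \left(Y + 0\right) 0 = Y 0 = 0$)
$I{\left(O \right)} = 5 O$
$T = -8$ ($T = 3 + \frac{-31 - 13}{4} = 3 + \frac{1}{4} \left(-44\right) = 3 - 11 = -8$)
$T I{\left(b{\left(-1 \right)} \right)} = - 8 \cdot 5 \cdot 0 = \left(-8\right) 0 = 0$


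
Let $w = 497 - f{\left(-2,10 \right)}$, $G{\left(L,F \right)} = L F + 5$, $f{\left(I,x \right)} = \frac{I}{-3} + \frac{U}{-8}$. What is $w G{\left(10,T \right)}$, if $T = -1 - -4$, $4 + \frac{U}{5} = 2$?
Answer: $\frac{207935}{12} \approx 17328.0$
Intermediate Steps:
$U = -10$ ($U = -20 + 5 \cdot 2 = -20 + 10 = -10$)
$T = 3$ ($T = -1 + 4 = 3$)
$f{\left(I,x \right)} = \frac{5}{4} - \frac{I}{3}$ ($f{\left(I,x \right)} = \frac{I}{-3} - \frac{10}{-8} = I \left(- \frac{1}{3}\right) - - \frac{5}{4} = - \frac{I}{3} + \frac{5}{4} = \frac{5}{4} - \frac{I}{3}$)
$G{\left(L,F \right)} = 5 + F L$ ($G{\left(L,F \right)} = F L + 5 = 5 + F L$)
$w = \frac{5941}{12}$ ($w = 497 - \left(\frac{5}{4} - - \frac{2}{3}\right) = 497 - \left(\frac{5}{4} + \frac{2}{3}\right) = 497 - \frac{23}{12} = \frac{5941}{12} \approx 495.08$)
$w G{\left(10,T \right)} = \frac{5941 \left(5 + 3 \cdot 10\right)}{12} = \frac{5941 \left(5 + 30\right)}{12} = \frac{5941}{12} \cdot 35 = \frac{207935}{12}$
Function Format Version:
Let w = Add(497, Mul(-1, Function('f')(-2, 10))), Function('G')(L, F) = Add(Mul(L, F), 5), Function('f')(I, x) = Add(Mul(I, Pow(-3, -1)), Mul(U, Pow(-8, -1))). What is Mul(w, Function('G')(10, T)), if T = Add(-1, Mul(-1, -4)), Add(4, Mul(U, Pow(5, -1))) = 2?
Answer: Rational(207935, 12) ≈ 17328.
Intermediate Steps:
U = -10 (U = Add(-20, Mul(5, 2)) = Add(-20, 10) = -10)
T = 3 (T = Add(-1, 4) = 3)
Function('f')(I, x) = Add(Rational(5, 4), Mul(Rational(-1, 3), I)) (Function('f')(I, x) = Add(Mul(I, Pow(-3, -1)), Mul(-10, Pow(-8, -1))) = Add(Mul(I, Rational(-1, 3)), Mul(-10, Rational(-1, 8))) = Add(Mul(Rational(-1, 3), I), Rational(5, 4)) = Add(Rational(5, 4), Mul(Rational(-1, 3), I)))
Function('G')(L, F) = Add(5, Mul(F, L)) (Function('G')(L, F) = Add(Mul(F, L), 5) = Add(5, Mul(F, L)))
w = Rational(5941, 12) (w = Add(497, Mul(-1, Add(Rational(5, 4), Mul(Rational(-1, 3), -2)))) = Add(497, Mul(-1, Add(Rational(5, 4), Rational(2, 3)))) = Add(497, Mul(-1, Rational(23, 12))) = Add(497, Rational(-23, 12)) = Rational(5941, 12) ≈ 495.08)
Mul(w, Function('G')(10, T)) = Mul(Rational(5941, 12), Add(5, Mul(3, 10))) = Mul(Rational(5941, 12), Add(5, 30)) = Mul(Rational(5941, 12), 35) = Rational(207935, 12)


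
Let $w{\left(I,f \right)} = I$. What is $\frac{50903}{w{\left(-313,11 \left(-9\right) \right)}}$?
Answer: $- \frac{50903}{313} \approx -162.63$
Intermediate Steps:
$\frac{50903}{w{\left(-313,11 \left(-9\right) \right)}} = \frac{50903}{-313} = 50903 \left(- \frac{1}{313}\right) = - \frac{50903}{313}$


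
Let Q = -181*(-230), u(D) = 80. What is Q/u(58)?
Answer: 4163/8 ≈ 520.38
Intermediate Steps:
Q = 41630
Q/u(58) = 41630/80 = 41630*(1/80) = 4163/8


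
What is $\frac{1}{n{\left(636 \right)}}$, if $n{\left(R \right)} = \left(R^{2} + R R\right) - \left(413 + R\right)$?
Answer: $\frac{1}{807943} \approx 1.2377 \cdot 10^{-6}$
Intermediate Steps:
$n{\left(R \right)} = -413 - R + 2 R^{2}$ ($n{\left(R \right)} = \left(R^{2} + R^{2}\right) - \left(413 + R\right) = 2 R^{2} - \left(413 + R\right) = -413 - R + 2 R^{2}$)
$\frac{1}{n{\left(636 \right)}} = \frac{1}{-413 - 636 + 2 \cdot 636^{2}} = \frac{1}{-413 - 636 + 2 \cdot 404496} = \frac{1}{-413 - 636 + 808992} = \frac{1}{807943}$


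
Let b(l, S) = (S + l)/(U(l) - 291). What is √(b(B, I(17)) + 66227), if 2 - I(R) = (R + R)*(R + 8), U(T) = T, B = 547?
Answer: √16953811/16 ≈ 257.34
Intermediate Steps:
I(R) = 2 - 2*R*(8 + R) (I(R) = 2 - (R + R)*(R + 8) = 2 - 2*R*(8 + R))
b(l, S) = (S + l)/(-291 + l) (b(l, S) = (S + l)/(l - 291) = (S + l)/(-291 + l))
√(b(B, I(17)) + 66227) = √(((2 - 16*17 - 2*17²) + 547)/(-291 + 547) + 66227) = √(((2 - 272 - 2*289) + 547)/256 + 66227) = √(((2 - 272 - 578) + 547)/256 + 66227) = √((-848 + 547)/256 + 66227) = √((1/256)*(-301) + 66227) = √(-301/256 + 66227) = √(16953811/256) = √16953811/16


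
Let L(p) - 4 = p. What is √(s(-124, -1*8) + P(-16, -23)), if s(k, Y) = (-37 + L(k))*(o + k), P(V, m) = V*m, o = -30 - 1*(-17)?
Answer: √21877 ≈ 147.91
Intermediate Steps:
L(p) = 4 + p
o = -13 (o = -30 + 17 = -13)
s(k, Y) = (-33 + k)*(-13 + k) (s(k, Y) = (-37 + (4 + k))*(-13 + k) = (-33 + k)*(-13 + k))
√(s(-124, -1*8) + P(-16, -23)) = √((429 + (-124)² - 46*(-124)) - 16*(-23)) = √((429 + 15376 + 5704) + 368) = √(21509 + 368) = √21877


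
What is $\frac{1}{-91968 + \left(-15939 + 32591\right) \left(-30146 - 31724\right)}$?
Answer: $- \frac{1}{1030351208} \approx -9.7054 \cdot 10^{-10}$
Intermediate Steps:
$\frac{1}{-91968 + \left(-15939 + 32591\right) \left(-30146 - 31724\right)} = \frac{1}{-91968 + 16652 \left(-61870\right)} = \frac{1}{-91968 - 1030259240} = \frac{1}{-1030351208} = - \frac{1}{1030351208}$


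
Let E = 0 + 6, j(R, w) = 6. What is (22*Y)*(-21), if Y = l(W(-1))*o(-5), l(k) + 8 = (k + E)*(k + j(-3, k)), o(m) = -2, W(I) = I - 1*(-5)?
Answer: 85008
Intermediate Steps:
W(I) = 5 + I (W(I) = I + 5 = 5 + I)
E = 6
l(k) = -8 + (6 + k)**2 (l(k) = -8 + (k + 6)*(k + 6) = -8 + (6 + k)*(6 + k) = -8 + (6 + k)**2)
Y = -184 (Y = (28 + (5 - 1)**2 + 12*(5 - 1))*(-2) = (28 + 4**2 + 12*4)*(-2) = (28 + 16 + 48)*(-2) = 92*(-2) = -184)
(22*Y)*(-21) = (22*(-184))*(-21) = -4048*(-21) = 85008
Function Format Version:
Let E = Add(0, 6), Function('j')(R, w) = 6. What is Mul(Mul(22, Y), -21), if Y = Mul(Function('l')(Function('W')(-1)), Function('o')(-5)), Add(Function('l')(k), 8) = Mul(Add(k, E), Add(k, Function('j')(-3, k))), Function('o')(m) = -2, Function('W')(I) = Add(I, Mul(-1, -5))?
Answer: 85008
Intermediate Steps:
Function('W')(I) = Add(5, I) (Function('W')(I) = Add(I, 5) = Add(5, I))
E = 6
Function('l')(k) = Add(-8, Pow(Add(6, k), 2)) (Function('l')(k) = Add(-8, Mul(Add(k, 6), Add(k, 6))) = Add(-8, Mul(Add(6, k), Add(6, k))) = Add(-8, Pow(Add(6, k), 2)))
Y = -184 (Y = Mul(Add(28, Pow(Add(5, -1), 2), Mul(12, Add(5, -1))), -2) = Mul(Add(28, Pow(4, 2), Mul(12, 4)), -2) = Mul(Add(28, 16, 48), -2) = Mul(92, -2) = -184)
Mul(Mul(22, Y), -21) = Mul(Mul(22, -184), -21) = Mul(-4048, -21) = 85008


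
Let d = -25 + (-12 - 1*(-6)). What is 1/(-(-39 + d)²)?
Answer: -1/4900 ≈ -0.00020408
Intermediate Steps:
d = -31 (d = -25 + (-12 + 6) = -25 - 6 = -31)
1/(-(-39 + d)²) = 1/(-(-39 - 31)²) = 1/(-1*(-70)²) = 1/(-1*4900) = 1/(-4900) = -1/4900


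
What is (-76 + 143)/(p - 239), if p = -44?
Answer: -67/283 ≈ -0.23675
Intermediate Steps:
(-76 + 143)/(p - 239) = (-76 + 143)/(-44 - 239) = 67/(-283) = 67*(-1/283) = -67/283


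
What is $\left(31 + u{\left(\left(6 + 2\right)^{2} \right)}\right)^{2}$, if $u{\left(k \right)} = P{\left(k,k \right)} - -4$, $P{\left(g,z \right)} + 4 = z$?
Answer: $9025$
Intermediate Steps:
$P{\left(g,z \right)} = -4 + z$
$u{\left(k \right)} = k$ ($u{\left(k \right)} = \left(-4 + k\right) - -4 = \left(-4 + k\right) + 4 = k$)
$\left(31 + u{\left(\left(6 + 2\right)^{2} \right)}\right)^{2} = \left(31 + \left(6 + 2\right)^{2}\right)^{2} = \left(31 + 8^{2}\right)^{2} = \left(31 + 64\right)^{2} = 95^{2} = 9025$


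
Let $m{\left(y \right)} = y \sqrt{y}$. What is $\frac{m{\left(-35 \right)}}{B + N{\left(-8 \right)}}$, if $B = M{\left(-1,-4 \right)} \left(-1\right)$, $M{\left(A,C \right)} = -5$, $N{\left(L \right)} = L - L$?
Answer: $- 7 i \sqrt{35} \approx - 41.413 i$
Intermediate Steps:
$N{\left(L \right)} = 0$
$m{\left(y \right)} = y^{\frac{3}{2}}$
$B = 5$ ($B = \left(-5\right) \left(-1\right) = 5$)
$\frac{m{\left(-35 \right)}}{B + N{\left(-8 \right)}} = \frac{\left(-35\right)^{\frac{3}{2}}}{5 + 0} = \frac{\left(-35\right) i \sqrt{35}}{5} = - 35 i \sqrt{35} \cdot \frac{1}{5} = - 7 i \sqrt{35}$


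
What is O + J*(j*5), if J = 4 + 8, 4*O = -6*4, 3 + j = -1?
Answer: -246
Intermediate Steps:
j = -4 (j = -3 - 1 = -4)
O = -6 (O = (-6*4)/4 = (¼)*(-24) = -6)
J = 12
O + J*(j*5) = -6 + 12*(-4*5) = -6 + 12*(-20) = -6 - 240 = -246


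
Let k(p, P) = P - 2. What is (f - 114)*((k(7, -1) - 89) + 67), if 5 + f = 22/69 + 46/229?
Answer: 46802675/15801 ≈ 2962.0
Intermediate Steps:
k(p, P) = -2 + P
f = -70793/15801 (f = -5 + (22/69 + 46/229) = -5 + 8212/15801 = -70793/15801 ≈ -4.4803)
(f - 114)*((k(7, -1) - 89) + 67) = (-70793/15801 - 114)*(((-2 - 1) - 89) + 67) = -1872107*((-3 - 89) + 67)/15801 = -1872107*(-92 + 67)/15801 = -1872107/15801*(-25) = 46802675/15801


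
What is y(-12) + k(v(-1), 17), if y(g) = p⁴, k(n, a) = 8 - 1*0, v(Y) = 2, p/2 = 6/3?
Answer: 264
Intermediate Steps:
p = 4 (p = 2*(6/3) = 2*(6*(⅓)) = 2*2 = 4)
k(n, a) = 8 (k(n, a) = 8 + 0 = 8)
y(g) = 256 (y(g) = 4⁴ = 256)
y(-12) + k(v(-1), 17) = 256 + 8 = 264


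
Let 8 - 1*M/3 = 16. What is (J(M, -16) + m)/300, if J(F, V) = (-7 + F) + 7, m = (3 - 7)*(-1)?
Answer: -1/15 ≈ -0.066667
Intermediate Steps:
M = -24 (M = 24 - 3*16 = 24 - 48 = -24)
m = 4 (m = -4*(-1) = 4)
J(F, V) = F
(J(M, -16) + m)/300 = (-24 + 4)/300 = -20*1/300 = -1/15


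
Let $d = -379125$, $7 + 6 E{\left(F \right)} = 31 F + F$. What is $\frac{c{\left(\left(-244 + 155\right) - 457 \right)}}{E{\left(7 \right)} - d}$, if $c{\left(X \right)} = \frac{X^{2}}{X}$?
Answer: $- \frac{3276}{2274967} \approx -0.00144$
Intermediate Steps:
$E{\left(F \right)} = - \frac{7}{6} + \frac{16 F}{3}$ ($E{\left(F \right)} = - \frac{7}{6} + \frac{31 F + F}{6} = - \frac{7}{6} + \frac{32 F}{6} = - \frac{7}{6} + \frac{16 F}{3}$)
$c{\left(X \right)} = X$
$\frac{c{\left(\left(-244 + 155\right) - 457 \right)}}{E{\left(7 \right)} - d} = \frac{\left(-244 + 155\right) - 457}{\left(- \frac{7}{6} + \frac{16}{3} \cdot 7\right) - -379125} = \frac{-89 - 457}{\left(- \frac{7}{6} + \frac{112}{3}\right) + 379125} = - \frac{546}{\frac{217}{6} + 379125} = - \frac{546}{\frac{2274967}{6}} = \left(-546\right) \frac{6}{2274967} = - \frac{3276}{2274967}$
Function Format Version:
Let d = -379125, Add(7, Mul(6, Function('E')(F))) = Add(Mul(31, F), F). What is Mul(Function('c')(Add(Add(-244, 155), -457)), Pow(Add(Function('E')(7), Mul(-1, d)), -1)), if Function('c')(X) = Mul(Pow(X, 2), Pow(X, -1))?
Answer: Rational(-3276, 2274967) ≈ -0.0014400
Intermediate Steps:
Function('E')(F) = Add(Rational(-7, 6), Mul(Rational(16, 3), F)) (Function('E')(F) = Add(Rational(-7, 6), Mul(Rational(1, 6), Add(Mul(31, F), F))) = Add(Rational(-7, 6), Mul(Rational(1, 6), Mul(32, F))) = Add(Rational(-7, 6), Mul(Rational(16, 3), F)))
Function('c')(X) = X
Mul(Function('c')(Add(Add(-244, 155), -457)), Pow(Add(Function('E')(7), Mul(-1, d)), -1)) = Mul(Add(Add(-244, 155), -457), Pow(Add(Add(Rational(-7, 6), Mul(Rational(16, 3), 7)), Mul(-1, -379125)), -1)) = Mul(Add(-89, -457), Pow(Add(Add(Rational(-7, 6), Rational(112, 3)), 379125), -1)) = Mul(-546, Pow(Add(Rational(217, 6), 379125), -1)) = Mul(-546, Pow(Rational(2274967, 6), -1)) = Mul(-546, Rational(6, 2274967)) = Rational(-3276, 2274967)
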